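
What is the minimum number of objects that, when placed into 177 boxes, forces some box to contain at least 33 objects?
n = (33 − 1)·177 + 1 = 5665

By the generalised pigeonhole principle, to guarantee some box contains ≥ r objects we need more than (r − 1) · k objects total. Threshold: n = (r − 1) · k + 1. With r = 33 and k = 177: n = 32 · 177 + 1 = 5664 + 1 = 5665. For n = 5664 = 32 · 177, we can put exactly 32 objects in every box, avoiding 33 in any single one — so 5665 is tight.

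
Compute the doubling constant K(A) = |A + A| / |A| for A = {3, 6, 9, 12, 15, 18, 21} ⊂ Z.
K = |A + A| / |A| = 13/7

Enumerate A + A = {a + b : a, b ∈ A}. With |A| = 7, there are |A|^2 = 49 ordered sum pairs; collecting distinct values, A + A = {6, 9, 12, 15, 18, 21, 24, 27, 30, 33, 36, 39, 42}, so |A + A| = 13. Thus K = 13/7. Here |A + A| = 2|A| − 1 = 13, the minimum possible — so K = 13/7 is minimal, which holds iff A is an arithmetic progression.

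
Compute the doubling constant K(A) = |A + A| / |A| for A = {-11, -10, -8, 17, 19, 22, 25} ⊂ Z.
K = |A + A| / |A| = 24/7

Enumerate A + A = {a + b : a, b ∈ A}. With |A| = 7, there are |A|^2 = 49 ordered sum pairs; collecting distinct values, A + A = {-22, -21, -20, -19, -18, -16, 6, 7, 8, 9, 11, 12, 14, 15, 17, 34, 36, 38, 39, 41, 42, 44, 47, 50}, so |A + A| = 24. Thus K = 24/7. For comparison, the minimum possible |A + A| over all 7-element sets is 2·7 − 1 = 13 (so min K = 13/7), attained only by arithmetic progressions.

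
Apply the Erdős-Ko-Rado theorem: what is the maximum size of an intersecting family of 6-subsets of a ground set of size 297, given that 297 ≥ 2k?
max |F| = C(296, 5) = 18303337304

Erdős-Ko-Rado (1961): when n ≥ 2k, max |F| = C(n−1, k−1). The bound is attained by the star {A : i ∈ A} for any fixed i ∈ [n]. Here C(297−1, 6−1) = C(296, 5) = 18303337304.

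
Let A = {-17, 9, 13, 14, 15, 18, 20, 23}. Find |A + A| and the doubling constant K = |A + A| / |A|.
K = |A + A| / |A| = 29/8

Enumerate A + A = {a + b : a, b ∈ A}. With |A| = 8, there are |A|^2 = 64 ordered sum pairs; collecting distinct values, A + A = {-34, -8, -4, -3, -2, 1, 3, 6, 18, 22, 23, 24, 26, 27, 28, 29, 30, 31, 32, 33, 34, 35, 36, 37, 38, 40, 41, 43, 46}, so |A + A| = 29. Thus K = 29/8. For comparison, the minimum possible |A + A| over all 8-element sets is 2·8 − 1 = 15 (so min K = 15/8), attained only by arithmetic progressions.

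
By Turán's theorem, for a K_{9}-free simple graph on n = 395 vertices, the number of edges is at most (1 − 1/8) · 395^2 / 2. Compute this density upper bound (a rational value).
Turán density bound = (7/8) · 395^2/2 = 1092175/16 ≈ 68260.9375

Turán's theorem: ex(n, K_{r+1}) is achieved by the complete r-partite Turán graph T(n, r) with parts as balanced as possible, and is at most (1 − 1/r) · n^2/2. For r = 8, n = 395: the density bound is (7/8) · 156025/2 = 1092175/16 ≈ 68260.9375. The integer-valued extremum is e(T(395, 8)) = 68260, which is strictly less than the density bound 1092175/16 since 8 ∤ 395 (the parts of T(395, 8) cannot all be equal).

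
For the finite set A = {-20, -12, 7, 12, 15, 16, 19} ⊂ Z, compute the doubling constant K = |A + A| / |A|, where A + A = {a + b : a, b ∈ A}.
K = |A + A| / |A| = 26/7

Enumerate A + A = {a + b : a, b ∈ A}. With |A| = 7, there are |A|^2 = 49 ordered sum pairs; collecting distinct values, A + A = {-40, -32, -24, -13, -8, -5, -4, -1, 0, 3, 4, 7, 14, 19, 22, 23, 24, 26, 27, 28, 30, 31, 32, 34, 35, 38}, so |A + A| = 26. Thus K = 26/7. For comparison, the minimum possible |A + A| over all 7-element sets is 2·7 − 1 = 13 (so min K = 13/7), attained only by arithmetic progressions.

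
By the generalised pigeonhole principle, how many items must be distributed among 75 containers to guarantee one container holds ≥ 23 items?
n = (23 − 1)·75 + 1 = 1651

By the generalised pigeonhole principle, to guarantee some box contains ≥ r objects we need more than (r − 1) · k objects total. Threshold: n = (r − 1) · k + 1. With r = 23 and k = 75: n = 22 · 75 + 1 = 1650 + 1 = 1651. For n = 1650 = 22 · 75, we can put exactly 22 objects in every box, avoiding 23 in any single one — so 1651 is tight.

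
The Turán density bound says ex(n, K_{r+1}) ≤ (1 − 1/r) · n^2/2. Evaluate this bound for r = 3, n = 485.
Turán density bound = (2/3) · 485^2/2 = 235225/3 ≈ 78408.3333

Turán's theorem: ex(n, K_{r+1}) is achieved by the complete r-partite Turán graph T(n, r) with parts as balanced as possible, and is at most (1 − 1/r) · n^2/2. For r = 3, n = 485: the density bound is (2/3) · 235225/2 = 235225/3 ≈ 78408.3333. The integer-valued extremum is e(T(485, 3)) = 78408, which is strictly less than the density bound 235225/3 since 3 ∤ 485 (the parts of T(485, 3) cannot all be equal).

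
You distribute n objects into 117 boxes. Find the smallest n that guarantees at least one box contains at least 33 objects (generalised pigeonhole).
n = (33 − 1)·117 + 1 = 3745

By the generalised pigeonhole principle, to guarantee some box contains ≥ r objects we need more than (r − 1) · k objects total. Threshold: n = (r − 1) · k + 1. With r = 33 and k = 117: n = 32 · 117 + 1 = 3744 + 1 = 3745. For n = 3744 = 32 · 117, we can put exactly 32 objects in every box, avoiding 33 in any single one — so 3745 is tight.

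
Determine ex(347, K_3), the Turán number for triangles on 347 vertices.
ex(347, K_3) = ⌊347^2/4⌋ = 30102

Mantel (1907): a triangle-free graph on n vertices has at most ⌊n^2/4⌋ edges, with equality for the complete bipartite graph K_{⌊n/2⌋, ⌈n/2⌉}. For n = 347: ⌊347^2/4⌋ = ⌊120409/4⌋ = 30102. The extremal graph is K_{173, 174}, which has 173·174 = 30102 edges.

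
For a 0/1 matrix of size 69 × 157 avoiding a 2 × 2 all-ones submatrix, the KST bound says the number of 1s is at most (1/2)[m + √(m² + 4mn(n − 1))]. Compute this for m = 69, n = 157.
z(69, 157; 2, 2) ≤ (1/2)[69 + √(69² + 4·69·157·156)] = (1/2)[69 + √6764553] = 1334.9377

Kővári–Sós–Turán: let r_1, ..., r_69 be the row sums and z = Σ r_i the total number of 1s. Each pair of columns can share at most one row with both entries 1 (else a 2×2 all-ones block appears), so Σ_i C(r_i, 2) ≤ C(157, 2) = 12246. By convexity Σ_i C(r_i, 2) ≥ 69·C(z/69, 2) = z(z − 69)/(2·69), giving z² − 69z − 69·157·156 ≤ 0 and hence z ≤ (1/2)[69 + √(4761 + 4·1689948)] = (1/2)[69 + √6764553] ≈ (1/2)(69 + 2600.8754) = 1334.9377.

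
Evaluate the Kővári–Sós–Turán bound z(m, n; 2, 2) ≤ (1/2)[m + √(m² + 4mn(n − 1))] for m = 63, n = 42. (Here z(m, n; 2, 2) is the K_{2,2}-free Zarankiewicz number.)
z(63, 42; 2, 2) ≤ (1/2)[63 + √(63² + 4·63·42·41)] = (1/2)[63 + √437913] = 362.375

Kővári–Sós–Turán: let r_1, ..., r_63 be the row sums and z = Σ r_i the total number of 1s. Each pair of columns can share at most one row with both entries 1 (else a 2×2 all-ones block appears), so Σ_i C(r_i, 2) ≤ C(42, 2) = 861. By convexity Σ_i C(r_i, 2) ≥ 63·C(z/63, 2) = z(z − 63)/(2·63), giving z² − 63z − 63·42·41 ≤ 0 and hence z ≤ (1/2)[63 + √(3969 + 4·108486)] = (1/2)[63 + √437913] ≈ (1/2)(63 + 661.75) = 362.375.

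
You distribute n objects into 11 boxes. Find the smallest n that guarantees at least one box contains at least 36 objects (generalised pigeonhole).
n = (36 − 1)·11 + 1 = 386

By the generalised pigeonhole principle, to guarantee some box contains ≥ r objects we need more than (r − 1) · k objects total. Threshold: n = (r − 1) · k + 1. With r = 36 and k = 11: n = 35 · 11 + 1 = 385 + 1 = 386. For n = 385 = 35 · 11, we can put exactly 35 objects in every box, avoiding 36 in any single one — so 386 is tight.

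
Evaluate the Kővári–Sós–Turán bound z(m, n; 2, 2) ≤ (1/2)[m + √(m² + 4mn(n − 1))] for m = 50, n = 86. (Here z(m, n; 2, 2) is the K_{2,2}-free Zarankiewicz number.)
z(50, 86; 2, 2) ≤ (1/2)[50 + √(50² + 4·50·86·85)] = (1/2)[50 + √1464500] = 630.0826

Kővári–Sós–Turán: let r_1, ..., r_50 be the row sums and z = Σ r_i the total number of 1s. Each pair of columns can share at most one row with both entries 1 (else a 2×2 all-ones block appears), so Σ_i C(r_i, 2) ≤ C(86, 2) = 3655. By convexity Σ_i C(r_i, 2) ≥ 50·C(z/50, 2) = z(z − 50)/(2·50), giving z² − 50z − 50·86·85 ≤ 0 and hence z ≤ (1/2)[50 + √(2500 + 4·365500)] = (1/2)[50 + √1464500] ≈ (1/2)(50 + 1210.1653) = 630.0826.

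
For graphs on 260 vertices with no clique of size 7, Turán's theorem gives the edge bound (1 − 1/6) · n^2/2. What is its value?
Turán density bound = (5/6) · 260^2/2 = 84500/3 ≈ 28166.6667

Turán's theorem: ex(n, K_{r+1}) is achieved by the complete r-partite Turán graph T(n, r) with parts as balanced as possible, and is at most (1 − 1/r) · n^2/2. For r = 6, n = 260: the density bound is (5/6) · 67600/2 = 84500/3 ≈ 28166.6667. The integer-valued extremum is e(T(260, 6)) = 28166, which is strictly less than the density bound 84500/3 since 6 ∤ 260 (the parts of T(260, 6) cannot all be equal).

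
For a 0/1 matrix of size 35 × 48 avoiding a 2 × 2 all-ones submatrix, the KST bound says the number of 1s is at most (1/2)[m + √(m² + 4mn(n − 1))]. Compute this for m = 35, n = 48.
z(35, 48; 2, 2) ≤ (1/2)[35 + √(35² + 4·35·48·47)] = (1/2)[35 + √317065] = 299.0426

Kővári–Sós–Turán: let r_1, ..., r_35 be the row sums and z = Σ r_i the total number of 1s. Each pair of columns can share at most one row with both entries 1 (else a 2×2 all-ones block appears), so Σ_i C(r_i, 2) ≤ C(48, 2) = 1128. By convexity Σ_i C(r_i, 2) ≥ 35·C(z/35, 2) = z(z − 35)/(2·35), giving z² − 35z − 35·48·47 ≤ 0 and hence z ≤ (1/2)[35 + √(1225 + 4·78960)] = (1/2)[35 + √317065] ≈ (1/2)(35 + 563.0853) = 299.0426.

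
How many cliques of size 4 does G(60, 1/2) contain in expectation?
E[# K_4] = C(60, 4) · (1/2)^C(4, 2) = 487635 / 2^6 = 7619.296875

For each 4-subset S of vertices (there are C(60, 4) = 487635 such S), let X_S = 1 if S induces a K_4 (all C(4, 2) = 6 edges present). Then P(X_S = 1) = (1/2)^6 = 1/64. By linearity of expectation, E[# K_4] = C(60, 4) · (1/2)^6 = 487635 / 64 = 7619.296875.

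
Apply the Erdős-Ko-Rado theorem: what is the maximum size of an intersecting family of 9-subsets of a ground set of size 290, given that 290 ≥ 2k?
max |F| = C(289, 8) = 1094501801769948

The Erdős-Ko-Rado theorem states: for n ≥ 2k, an intersecting family of k-subsets of an n-element set has size at most C(n − 1, k − 1), with equality for 'star' families {A ⊆ [n] : |A| = k, i ∈ A} (fix an element i). For n = 290, k = 9: C(289, 8) = 1094501801769948.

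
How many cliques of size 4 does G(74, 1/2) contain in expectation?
E[# K_4] = C(74, 4) · (1/2)^C(4, 2) = 1150626 / 2^6 = 575313/32 = 17978.53125

For each 4-subset S of vertices (there are C(74, 4) = 1150626 such S), let X_S = 1 if S induces a K_4 (all C(4, 2) = 6 edges present). Then P(X_S = 1) = (1/2)^6 = 1/64. By linearity of expectation, E[# K_4] = C(74, 4) · (1/2)^6 = 1150626 / 64 = 575313/32 = 17978.53125.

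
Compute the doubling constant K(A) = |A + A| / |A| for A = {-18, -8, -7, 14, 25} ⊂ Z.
K = |A + A| / |A| = 14/5

Enumerate A + A = {a + b : a, b ∈ A}. With |A| = 5, there are |A|^2 = 25 ordered sum pairs; collecting distinct values, A + A = {-36, -26, -25, -16, -15, -14, -4, 6, 7, 17, 18, 28, 39, 50}, so |A + A| = 14. Thus K = 14/5. For comparison, the minimum possible |A + A| over all 5-element sets is 2·5 − 1 = 9 (so min K = 9/5), attained only by arithmetic progressions.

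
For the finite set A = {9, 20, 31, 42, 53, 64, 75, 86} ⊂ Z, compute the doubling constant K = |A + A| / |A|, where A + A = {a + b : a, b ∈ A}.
K = |A + A| / |A| = 15/8

Enumerate A + A = {a + b : a, b ∈ A}. With |A| = 8, there are |A|^2 = 64 ordered sum pairs; collecting distinct values, A + A = {18, 29, 40, 51, 62, 73, 84, 95, 106, 117, 128, 139, 150, 161, 172}, so |A + A| = 15. Thus K = 15/8. Here |A + A| = 2|A| − 1 = 15, the minimum possible — so K = 15/8 is minimal, which holds iff A is an arithmetic progression.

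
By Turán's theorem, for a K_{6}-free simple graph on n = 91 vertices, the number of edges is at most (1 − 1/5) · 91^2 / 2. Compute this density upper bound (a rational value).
Turán density bound = (4/5) · 91^2/2 = 16562/5 ≈ 3312.4

Turán's theorem: ex(n, K_{r+1}) is achieved by the complete r-partite Turán graph T(n, r) with parts as balanced as possible, and is at most (1 − 1/r) · n^2/2. For r = 5, n = 91: the density bound is (4/5) · 8281/2 = 16562/5 ≈ 3312.4. The integer-valued extremum is e(T(91, 5)) = 3312, which is strictly less than the density bound 16562/5 since 5 ∤ 91 (the parts of T(91, 5) cannot all be equal).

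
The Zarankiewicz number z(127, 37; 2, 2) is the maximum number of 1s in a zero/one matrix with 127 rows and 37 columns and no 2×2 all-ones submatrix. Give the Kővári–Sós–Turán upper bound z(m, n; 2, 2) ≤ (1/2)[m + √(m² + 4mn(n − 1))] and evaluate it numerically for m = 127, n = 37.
z(127, 37; 2, 2) ≤ (1/2)[127 + √(127² + 4·127·37·36)] = (1/2)[127 + √692785] = 479.6685

Kővári–Sós–Turán: let r_1, ..., r_127 be the row sums and z = Σ r_i the total number of 1s. Each pair of columns can share at most one row with both entries 1 (else a 2×2 all-ones block appears), so Σ_i C(r_i, 2) ≤ C(37, 2) = 666. By convexity Σ_i C(r_i, 2) ≥ 127·C(z/127, 2) = z(z − 127)/(2·127), giving z² − 127z − 127·37·36 ≤ 0 and hence z ≤ (1/2)[127 + √(16129 + 4·169164)] = (1/2)[127 + √692785] ≈ (1/2)(127 + 832.3371) = 479.6685.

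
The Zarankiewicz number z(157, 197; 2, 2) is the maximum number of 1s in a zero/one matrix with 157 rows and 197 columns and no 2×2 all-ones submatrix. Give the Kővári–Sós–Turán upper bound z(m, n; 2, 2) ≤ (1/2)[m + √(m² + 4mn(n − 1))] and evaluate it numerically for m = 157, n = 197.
z(157, 197; 2, 2) ≤ (1/2)[157 + √(157² + 4·157·197·196)] = (1/2)[157 + √24272985] = 2541.8811

Kővári–Sós–Turán: let r_1, ..., r_157 be the row sums and z = Σ r_i the total number of 1s. Each pair of columns can share at most one row with both entries 1 (else a 2×2 all-ones block appears), so Σ_i C(r_i, 2) ≤ C(197, 2) = 19306. By convexity Σ_i C(r_i, 2) ≥ 157·C(z/157, 2) = z(z − 157)/(2·157), giving z² − 157z − 157·197·196 ≤ 0 and hence z ≤ (1/2)[157 + √(24649 + 4·6062084)] = (1/2)[157 + √24272985] ≈ (1/2)(157 + 4926.7621) = 2541.8811.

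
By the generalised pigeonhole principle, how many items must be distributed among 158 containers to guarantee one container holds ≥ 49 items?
n = (49 − 1)·158 + 1 = 7585

By the generalised pigeonhole principle, to guarantee some box contains ≥ r objects we need more than (r − 1) · k objects total. Threshold: n = (r − 1) · k + 1. With r = 49 and k = 158: n = 48 · 158 + 1 = 7584 + 1 = 7585. For n = 7584 = 48 · 158, we can put exactly 48 objects in every box, avoiding 49 in any single one — so 7585 is tight.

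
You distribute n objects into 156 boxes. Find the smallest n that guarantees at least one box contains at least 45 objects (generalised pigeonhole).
n = (45 − 1)·156 + 1 = 6865

By the generalised pigeonhole principle, to guarantee some box contains ≥ r objects we need more than (r − 1) · k objects total. Threshold: n = (r − 1) · k + 1. With r = 45 and k = 156: n = 44 · 156 + 1 = 6864 + 1 = 6865. For n = 6864 = 44 · 156, we can put exactly 44 objects in every box, avoiding 45 in any single one — so 6865 is tight.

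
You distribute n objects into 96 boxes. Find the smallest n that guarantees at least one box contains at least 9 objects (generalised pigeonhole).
n = (9 − 1)·96 + 1 = 769

By the generalised pigeonhole principle, to guarantee some box contains ≥ r objects we need more than (r − 1) · k objects total. Threshold: n = (r − 1) · k + 1. With r = 9 and k = 96: n = 8 · 96 + 1 = 768 + 1 = 769. For n = 768 = 8 · 96, we can put exactly 8 objects in every box, avoiding 9 in any single one — so 769 is tight.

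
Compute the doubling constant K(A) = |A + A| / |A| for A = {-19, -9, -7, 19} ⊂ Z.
K = |A + A| / |A| = 10/4 = 5/2

Enumerate A + A = {a + b : a, b ∈ A}. With |A| = 4, there are |A|^2 = 16 ordered sum pairs; collecting distinct values, A + A = {-38, -28, -26, -18, -16, -14, 0, 10, 12, 38}, so |A + A| = 10. Thus K = 10/4 = 5/2. For comparison, the minimum possible |A + A| over all 4-element sets is 2·4 − 1 = 7 (so min K = 7/4), attained only by arithmetic progressions.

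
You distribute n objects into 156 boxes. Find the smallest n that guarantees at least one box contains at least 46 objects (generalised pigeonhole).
n = (46 − 1)·156 + 1 = 7021

By the generalised pigeonhole principle, to guarantee some box contains ≥ r objects we need more than (r − 1) · k objects total. Threshold: n = (r − 1) · k + 1. With r = 46 and k = 156: n = 45 · 156 + 1 = 7020 + 1 = 7021. For n = 7020 = 45 · 156, we can put exactly 45 objects in every box, avoiding 46 in any single one — so 7021 is tight.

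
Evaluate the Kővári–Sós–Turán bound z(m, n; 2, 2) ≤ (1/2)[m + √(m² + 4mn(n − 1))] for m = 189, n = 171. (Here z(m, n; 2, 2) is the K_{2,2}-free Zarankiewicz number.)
z(189, 171; 2, 2) ≤ (1/2)[189 + √(189² + 4·189·171·170)] = (1/2)[189 + √22012641] = 2440.3816

Kővári–Sós–Turán: let r_1, ..., r_189 be the row sums and z = Σ r_i the total number of 1s. Each pair of columns can share at most one row with both entries 1 (else a 2×2 all-ones block appears), so Σ_i C(r_i, 2) ≤ C(171, 2) = 14535. By convexity Σ_i C(r_i, 2) ≥ 189·C(z/189, 2) = z(z − 189)/(2·189), giving z² − 189z − 189·171·170 ≤ 0 and hence z ≤ (1/2)[189 + √(35721 + 4·5494230)] = (1/2)[189 + √22012641] ≈ (1/2)(189 + 4691.7631) = 2440.3816.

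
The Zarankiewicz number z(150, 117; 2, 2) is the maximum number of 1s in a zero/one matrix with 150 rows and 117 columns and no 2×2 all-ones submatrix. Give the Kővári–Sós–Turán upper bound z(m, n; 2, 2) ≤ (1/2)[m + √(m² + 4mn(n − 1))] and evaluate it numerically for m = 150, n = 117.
z(150, 117; 2, 2) ≤ (1/2)[150 + √(150² + 4·150·117·116)] = (1/2)[150 + √8165700] = 1503.7844

Kővári–Sós–Turán: let r_1, ..., r_150 be the row sums and z = Σ r_i the total number of 1s. Each pair of columns can share at most one row with both entries 1 (else a 2×2 all-ones block appears), so Σ_i C(r_i, 2) ≤ C(117, 2) = 6786. By convexity Σ_i C(r_i, 2) ≥ 150·C(z/150, 2) = z(z − 150)/(2·150), giving z² − 150z − 150·117·116 ≤ 0 and hence z ≤ (1/2)[150 + √(22500 + 4·2035800)] = (1/2)[150 + √8165700] ≈ (1/2)(150 + 2857.5689) = 1503.7844.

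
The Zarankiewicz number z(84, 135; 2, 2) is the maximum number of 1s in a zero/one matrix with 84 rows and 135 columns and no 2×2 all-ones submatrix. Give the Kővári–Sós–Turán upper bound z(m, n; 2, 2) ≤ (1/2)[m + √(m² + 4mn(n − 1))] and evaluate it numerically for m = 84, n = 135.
z(84, 135; 2, 2) ≤ (1/2)[84 + √(84² + 4·84·135·134)] = (1/2)[84 + √6085296] = 1275.4196

Kővári–Sós–Turán: let r_1, ..., r_84 be the row sums and z = Σ r_i the total number of 1s. Each pair of columns can share at most one row with both entries 1 (else a 2×2 all-ones block appears), so Σ_i C(r_i, 2) ≤ C(135, 2) = 9045. By convexity Σ_i C(r_i, 2) ≥ 84·C(z/84, 2) = z(z − 84)/(2·84), giving z² − 84z − 84·135·134 ≤ 0 and hence z ≤ (1/2)[84 + √(7056 + 4·1519560)] = (1/2)[84 + √6085296] ≈ (1/2)(84 + 2466.8393) = 1275.4196.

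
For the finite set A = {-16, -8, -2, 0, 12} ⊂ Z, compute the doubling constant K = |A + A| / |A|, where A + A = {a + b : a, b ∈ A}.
K = |A + A| / |A| = 13/5

Enumerate A + A = {a + b : a, b ∈ A}. With |A| = 5, there are |A|^2 = 25 ordered sum pairs; collecting distinct values, A + A = {-32, -24, -18, -16, -10, -8, -4, -2, 0, 4, 10, 12, 24}, so |A + A| = 13. Thus K = 13/5. For comparison, the minimum possible |A + A| over all 5-element sets is 2·5 − 1 = 9 (so min K = 9/5), attained only by arithmetic progressions.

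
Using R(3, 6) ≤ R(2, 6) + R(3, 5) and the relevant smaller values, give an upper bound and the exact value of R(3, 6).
R(3, 6) ≤ R(2, 6) + R(3, 5) = 6 + 14 = 20; exact value R(3, 6) = 18.

The Erdős–Szekeres recurrence R(r, s) ≤ R(r−1, s) + R(r, s−1) applied to (r, s) = (3, 6) gives
  R(3, 6) ≤ R(2, 6) + R(3, 5) = 6 + 14 = 20.
(Recall R(2, k) = k and R is symmetric.) The recurrence is not tight here (it gives 20, but the exact value is R(3, 6) = 18); the tight upper bound requires a sharper argument than the simple recurrence, combined with a lower-bound construction on K_{17}.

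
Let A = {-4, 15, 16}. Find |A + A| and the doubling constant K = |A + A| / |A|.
K = |A + A| / |A| = 6/3 = 2

Enumerate A + A = {a + b : a, b ∈ A}. With |A| = 3, there are |A|^2 = 9 ordered sum pairs; collecting distinct values, A + A = {-8, 11, 12, 30, 31, 32}, so |A + A| = 6. Thus K = 6/3 = 2. For comparison, the minimum possible |A + A| over all 3-element sets is 2·3 − 1 = 5 (so min K = 5/3), attained only by arithmetic progressions.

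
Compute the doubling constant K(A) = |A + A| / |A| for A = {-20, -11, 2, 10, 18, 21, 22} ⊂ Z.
K = |A + A| / |A| = 27/7

Enumerate A + A = {a + b : a, b ∈ A}. With |A| = 7, there are |A|^2 = 49 ordered sum pairs; collecting distinct values, A + A = {-40, -31, -22, -18, -10, -9, -2, -1, 1, 2, 4, 7, 10, 11, 12, 20, 23, 24, 28, 31, 32, 36, 39, 40, 42, 43, 44}, so |A + A| = 27. Thus K = 27/7. For comparison, the minimum possible |A + A| over all 7-element sets is 2·7 − 1 = 13 (so min K = 13/7), attained only by arithmetic progressions.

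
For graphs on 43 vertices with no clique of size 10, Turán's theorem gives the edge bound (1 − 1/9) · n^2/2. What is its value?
Turán density bound = (8/9) · 43^2/2 = 7396/9 ≈ 821.7778

Turán's theorem: ex(n, K_{r+1}) is achieved by the complete r-partite Turán graph T(n, r) with parts as balanced as possible, and is at most (1 − 1/r) · n^2/2. For r = 9, n = 43: the density bound is (8/9) · 1849/2 = 7396/9 ≈ 821.7778. The integer-valued extremum is e(T(43, 9)) = 821, which is strictly less than the density bound 7396/9 since 9 ∤ 43 (the parts of T(43, 9) cannot all be equal).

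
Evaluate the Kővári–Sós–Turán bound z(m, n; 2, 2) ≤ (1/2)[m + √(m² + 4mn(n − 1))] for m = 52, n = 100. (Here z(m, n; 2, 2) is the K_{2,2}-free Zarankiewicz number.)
z(52, 100; 2, 2) ≤ (1/2)[52 + √(52² + 4·52·100·99)] = (1/2)[52 + √2061904] = 743.9666

Kővári–Sós–Turán: let r_1, ..., r_52 be the row sums and z = Σ r_i the total number of 1s. Each pair of columns can share at most one row with both entries 1 (else a 2×2 all-ones block appears), so Σ_i C(r_i, 2) ≤ C(100, 2) = 4950. By convexity Σ_i C(r_i, 2) ≥ 52·C(z/52, 2) = z(z − 52)/(2·52), giving z² − 52z − 52·100·99 ≤ 0 and hence z ≤ (1/2)[52 + √(2704 + 4·514800)] = (1/2)[52 + √2061904] ≈ (1/2)(52 + 1435.9331) = 743.9666.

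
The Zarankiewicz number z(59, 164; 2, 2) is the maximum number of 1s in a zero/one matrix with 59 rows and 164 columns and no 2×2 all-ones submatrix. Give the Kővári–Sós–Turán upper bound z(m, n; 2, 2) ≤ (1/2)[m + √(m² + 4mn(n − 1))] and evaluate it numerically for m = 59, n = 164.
z(59, 164; 2, 2) ≤ (1/2)[59 + √(59² + 4·59·164·163)] = (1/2)[59 + √6312233] = 1285.7079

Kővári–Sós–Turán: let r_1, ..., r_59 be the row sums and z = Σ r_i the total number of 1s. Each pair of columns can share at most one row with both entries 1 (else a 2×2 all-ones block appears), so Σ_i C(r_i, 2) ≤ C(164, 2) = 13366. By convexity Σ_i C(r_i, 2) ≥ 59·C(z/59, 2) = z(z − 59)/(2·59), giving z² − 59z − 59·164·163 ≤ 0 and hence z ≤ (1/2)[59 + √(3481 + 4·1577188)] = (1/2)[59 + √6312233] ≈ (1/2)(59 + 2512.4158) = 1285.7079.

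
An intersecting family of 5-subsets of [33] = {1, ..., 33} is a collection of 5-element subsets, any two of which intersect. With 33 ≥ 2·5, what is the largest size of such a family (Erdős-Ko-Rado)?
max |F| = C(32, 4) = 35960

The Erdős-Ko-Rado theorem states: for n ≥ 2k, an intersecting family of k-subsets of an n-element set has size at most C(n − 1, k − 1), with equality for 'star' families {A ⊆ [n] : |A| = k, i ∈ A} (fix an element i). For n = 33, k = 5: C(32, 4) = 35960.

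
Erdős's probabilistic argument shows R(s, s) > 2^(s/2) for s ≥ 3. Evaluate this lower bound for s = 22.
2^(22/2) = 2048; so R(22, 22) > 2048

Colour each edge of K_n uniformly at random with red/blue. The expected number of monochromatic K_22 is C(n, 22) · 2 · 2^(−C(22,2)). If C(n, 22) · 2^(1 − C(22,2)) < 1, then with positive probability no monochromatic K_22 exists, so R(22, 22) > n. The standard estimate C(n, 22) ≤ n^22/22! shows this inequality holds whenever n ≤ 2^(22/2) (since 22! · 2^(C(22,2) − 1) > 2^(22^2/2) ≥ n^22). Hence R(22, 22) > 2^(22/2) = 2048.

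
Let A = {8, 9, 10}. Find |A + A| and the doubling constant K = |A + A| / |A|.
K = |A + A| / |A| = 5/3

Enumerate A + A = {a + b : a, b ∈ A}. With |A| = 3, there are |A|^2 = 9 ordered sum pairs; collecting distinct values, A + A = {16, 17, 18, 19, 20}, so |A + A| = 5. Thus K = 5/3. Here |A + A| = 2|A| − 1 = 5, the minimum possible — so K = 5/3 is minimal, which holds iff A is an arithmetic progression.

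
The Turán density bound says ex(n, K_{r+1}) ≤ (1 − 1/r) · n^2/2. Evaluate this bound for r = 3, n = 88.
Turán density bound = (2/3) · 88^2/2 = 7744/3 ≈ 2581.3333

Turán's theorem: ex(n, K_{r+1}) is achieved by the complete r-partite Turán graph T(n, r) with parts as balanced as possible, and is at most (1 − 1/r) · n^2/2. For r = 3, n = 88: the density bound is (2/3) · 7744/2 = 7744/3 ≈ 2581.3333. The integer-valued extremum is e(T(88, 3)) = 2581, which is strictly less than the density bound 7744/3 since 3 ∤ 88 (the parts of T(88, 3) cannot all be equal).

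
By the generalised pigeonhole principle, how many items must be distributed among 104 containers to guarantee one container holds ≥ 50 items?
n = (50 − 1)·104 + 1 = 5097

By the generalised pigeonhole principle, to guarantee some box contains ≥ r objects we need more than (r − 1) · k objects total. Threshold: n = (r − 1) · k + 1. With r = 50 and k = 104: n = 49 · 104 + 1 = 5096 + 1 = 5097. For n = 5096 = 49 · 104, we can put exactly 49 objects in every box, avoiding 50 in any single one — so 5097 is tight.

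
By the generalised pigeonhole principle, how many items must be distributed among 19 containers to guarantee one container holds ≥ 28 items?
n = (28 − 1)·19 + 1 = 514

By the generalised pigeonhole principle, to guarantee some box contains ≥ r objects we need more than (r − 1) · k objects total. Threshold: n = (r − 1) · k + 1. With r = 28 and k = 19: n = 27 · 19 + 1 = 513 + 1 = 514. For n = 513 = 27 · 19, we can put exactly 27 objects in every box, avoiding 28 in any single one — so 514 is tight.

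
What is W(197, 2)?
W(197, 2) = 197 + 1 = 198

A 2-term AP is any pair of integers, so a monochromatic 2-AP exists iff some colour is used at least twice. With 197 colours, the colouring i ↦ i on {1, ..., 197} uses each colour once, avoiding any monochromatic pair, so W(197, 2) > 197. For {1, ..., 198}, pigeonhole forces two integers of the same colour, which form a monochromatic 2-AP. Hence W(197, 2) = 198.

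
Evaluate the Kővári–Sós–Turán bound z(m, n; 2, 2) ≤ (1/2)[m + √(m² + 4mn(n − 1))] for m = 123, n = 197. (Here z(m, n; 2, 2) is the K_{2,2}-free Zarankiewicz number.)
z(123, 197; 2, 2) ≤ (1/2)[123 + √(123² + 4·123·197·196)] = (1/2)[123 + √19012233] = 2241.651

Kővári–Sós–Turán: let r_1, ..., r_123 be the row sums and z = Σ r_i the total number of 1s. Each pair of columns can share at most one row with both entries 1 (else a 2×2 all-ones block appears), so Σ_i C(r_i, 2) ≤ C(197, 2) = 19306. By convexity Σ_i C(r_i, 2) ≥ 123·C(z/123, 2) = z(z − 123)/(2·123), giving z² − 123z − 123·197·196 ≤ 0 and hence z ≤ (1/2)[123 + √(15129 + 4·4749276)] = (1/2)[123 + √19012233] ≈ (1/2)(123 + 4360.3019) = 2241.651.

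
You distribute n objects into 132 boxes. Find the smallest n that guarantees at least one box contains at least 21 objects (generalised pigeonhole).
n = (21 − 1)·132 + 1 = 2641

By the generalised pigeonhole principle, to guarantee some box contains ≥ r objects we need more than (r − 1) · k objects total. Threshold: n = (r − 1) · k + 1. With r = 21 and k = 132: n = 20 · 132 + 1 = 2640 + 1 = 2641. For n = 2640 = 20 · 132, we can put exactly 20 objects in every box, avoiding 21 in any single one — so 2641 is tight.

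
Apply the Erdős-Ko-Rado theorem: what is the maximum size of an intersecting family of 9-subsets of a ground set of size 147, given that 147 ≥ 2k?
max |F| = C(146, 8) = 4212589656990

Erdős-Ko-Rado (1961): when n ≥ 2k, max |F| = C(n−1, k−1). The bound is attained by the star {A : i ∈ A} for any fixed i ∈ [n]. Here C(147−1, 9−1) = C(146, 8) = 4212589656990.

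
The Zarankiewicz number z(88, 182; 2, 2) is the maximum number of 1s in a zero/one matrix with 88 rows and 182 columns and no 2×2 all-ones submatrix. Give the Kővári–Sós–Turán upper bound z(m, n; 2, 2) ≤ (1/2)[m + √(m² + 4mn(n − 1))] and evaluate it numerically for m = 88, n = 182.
z(88, 182; 2, 2) ≤ (1/2)[88 + √(88² + 4·88·182·181)] = (1/2)[88 + √11603328] = 1747.1829

Kővári–Sós–Turán: let r_1, ..., r_88 be the row sums and z = Σ r_i the total number of 1s. Each pair of columns can share at most one row with both entries 1 (else a 2×2 all-ones block appears), so Σ_i C(r_i, 2) ≤ C(182, 2) = 16471. By convexity Σ_i C(r_i, 2) ≥ 88·C(z/88, 2) = z(z − 88)/(2·88), giving z² − 88z − 88·182·181 ≤ 0 and hence z ≤ (1/2)[88 + √(7744 + 4·2898896)] = (1/2)[88 + √11603328] ≈ (1/2)(88 + 3406.3658) = 1747.1829.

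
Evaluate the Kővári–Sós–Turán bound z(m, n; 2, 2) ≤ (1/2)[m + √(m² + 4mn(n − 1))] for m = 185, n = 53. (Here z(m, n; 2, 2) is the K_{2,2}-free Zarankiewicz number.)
z(185, 53; 2, 2) ≤ (1/2)[185 + √(185² + 4·185·53·52)] = (1/2)[185 + √2073665] = 812.5113

Kővári–Sós–Turán: let r_1, ..., r_185 be the row sums and z = Σ r_i the total number of 1s. Each pair of columns can share at most one row with both entries 1 (else a 2×2 all-ones block appears), so Σ_i C(r_i, 2) ≤ C(53, 2) = 1378. By convexity Σ_i C(r_i, 2) ≥ 185·C(z/185, 2) = z(z − 185)/(2·185), giving z² − 185z − 185·53·52 ≤ 0 and hence z ≤ (1/2)[185 + √(34225 + 4·509860)] = (1/2)[185 + √2073665] ≈ (1/2)(185 + 1440.0226) = 812.5113.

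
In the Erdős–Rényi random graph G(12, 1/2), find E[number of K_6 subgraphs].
E[# K_6] = C(12, 6) · (1/2)^C(6, 2) = 924 / 2^15 = 231/8192 ≈ 0.028198

For each 6-subset S of vertices (there are C(12, 6) = 924 such S), let X_S = 1 if S induces a K_6 (all C(6, 2) = 15 edges present). Then P(X_S = 1) = (1/2)^15 = 1/32768. By linearity of expectation, E[# K_6] = C(12, 6) · (1/2)^15 = 924 / 32768 = 231/8192 ≈ 0.028198.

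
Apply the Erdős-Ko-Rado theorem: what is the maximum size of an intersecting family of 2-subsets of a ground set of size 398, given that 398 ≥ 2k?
max |F| = C(397, 1) = 397

The Erdős-Ko-Rado theorem states: for n ≥ 2k, an intersecting family of k-subsets of an n-element set has size at most C(n − 1, k − 1), with equality for 'star' families {A ⊆ [n] : |A| = k, i ∈ A} (fix an element i). For n = 398, k = 2: C(397, 1) = 397.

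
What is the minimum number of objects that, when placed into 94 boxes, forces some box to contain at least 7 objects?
n = (7 − 1)·94 + 1 = 565

By the generalised pigeonhole principle, to guarantee some box contains ≥ r objects we need more than (r − 1) · k objects total. Threshold: n = (r − 1) · k + 1. With r = 7 and k = 94: n = 6 · 94 + 1 = 564 + 1 = 565. For n = 564 = 6 · 94, we can put exactly 6 objects in every box, avoiding 7 in any single one — so 565 is tight.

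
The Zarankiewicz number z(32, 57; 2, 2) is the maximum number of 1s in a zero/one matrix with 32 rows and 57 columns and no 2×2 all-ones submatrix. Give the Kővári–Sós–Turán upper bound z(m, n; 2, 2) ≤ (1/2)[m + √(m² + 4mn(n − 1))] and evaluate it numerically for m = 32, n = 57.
z(32, 57; 2, 2) ≤ (1/2)[32 + √(32² + 4·32·57·56)] = (1/2)[32 + √409600] = 336

Kővári–Sós–Turán: let r_1, ..., r_32 be the row sums and z = Σ r_i the total number of 1s. Each pair of columns can share at most one row with both entries 1 (else a 2×2 all-ones block appears), so Σ_i C(r_i, 2) ≤ C(57, 2) = 1596. By convexity Σ_i C(r_i, 2) ≥ 32·C(z/32, 2) = z(z − 32)/(2·32), giving z² − 32z − 32·57·56 ≤ 0 and hence z ≤ (1/2)[32 + √(1024 + 4·102144)] = (1/2)[32 + √409600] ≈ (1/2)(32 + 640) = 336.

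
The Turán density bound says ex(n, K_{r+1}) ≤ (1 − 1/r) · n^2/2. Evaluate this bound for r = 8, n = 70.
Turán density bound = (7/8) · 70^2/2 = 8575/4 ≈ 2143.75

Turán's theorem: ex(n, K_{r+1}) is achieved by the complete r-partite Turán graph T(n, r) with parts as balanced as possible, and is at most (1 − 1/r) · n^2/2. For r = 8, n = 70: the density bound is (7/8) · 4900/2 = 8575/4 ≈ 2143.75. The integer-valued extremum is e(T(70, 8)) = 2143, which is strictly less than the density bound 8575/4 since 8 ∤ 70 (the parts of T(70, 8) cannot all be equal).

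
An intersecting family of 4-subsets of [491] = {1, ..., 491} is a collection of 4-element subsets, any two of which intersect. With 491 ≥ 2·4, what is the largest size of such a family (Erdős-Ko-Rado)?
max |F| = C(490, 3) = 19488280

The Erdős-Ko-Rado theorem states: for n ≥ 2k, an intersecting family of k-subsets of an n-element set has size at most C(n − 1, k − 1), with equality for 'star' families {A ⊆ [n] : |A| = k, i ∈ A} (fix an element i). For n = 491, k = 4: C(490, 3) = 19488280.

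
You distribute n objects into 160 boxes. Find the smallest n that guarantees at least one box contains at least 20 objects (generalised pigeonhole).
n = (20 − 1)·160 + 1 = 3041

By the generalised pigeonhole principle, to guarantee some box contains ≥ r objects we need more than (r − 1) · k objects total. Threshold: n = (r − 1) · k + 1. With r = 20 and k = 160: n = 19 · 160 + 1 = 3040 + 1 = 3041. For n = 3040 = 19 · 160, we can put exactly 19 objects in every box, avoiding 20 in any single one — so 3041 is tight.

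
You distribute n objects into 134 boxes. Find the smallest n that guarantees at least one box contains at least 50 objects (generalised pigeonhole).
n = (50 − 1)·134 + 1 = 6567

By the generalised pigeonhole principle, to guarantee some box contains ≥ r objects we need more than (r − 1) · k objects total. Threshold: n = (r − 1) · k + 1. With r = 50 and k = 134: n = 49 · 134 + 1 = 6566 + 1 = 6567. For n = 6566 = 49 · 134, we can put exactly 49 objects in every box, avoiding 50 in any single one — so 6567 is tight.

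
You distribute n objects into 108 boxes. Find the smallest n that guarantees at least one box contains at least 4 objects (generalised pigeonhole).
n = (4 − 1)·108 + 1 = 325

By the generalised pigeonhole principle, to guarantee some box contains ≥ r objects we need more than (r − 1) · k objects total. Threshold: n = (r − 1) · k + 1. With r = 4 and k = 108: n = 3 · 108 + 1 = 324 + 1 = 325. For n = 324 = 3 · 108, we can put exactly 3 objects in every box, avoiding 4 in any single one — so 325 is tight.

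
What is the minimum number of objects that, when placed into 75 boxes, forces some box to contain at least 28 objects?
n = (28 − 1)·75 + 1 = 2026

By the generalised pigeonhole principle, to guarantee some box contains ≥ r objects we need more than (r − 1) · k objects total. Threshold: n = (r − 1) · k + 1. With r = 28 and k = 75: n = 27 · 75 + 1 = 2025 + 1 = 2026. For n = 2025 = 27 · 75, we can put exactly 27 objects in every box, avoiding 28 in any single one — so 2026 is tight.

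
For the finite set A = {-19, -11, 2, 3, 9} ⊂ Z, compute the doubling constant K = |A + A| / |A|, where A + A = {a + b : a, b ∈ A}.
K = |A + A| / |A| = 15/5 = 3

Enumerate A + A = {a + b : a, b ∈ A}. With |A| = 5, there are |A|^2 = 25 ordered sum pairs; collecting distinct values, A + A = {-38, -30, -22, -17, -16, -10, -9, -8, -2, 4, 5, 6, 11, 12, 18}, so |A + A| = 15. Thus K = 15/5 = 3. For comparison, the minimum possible |A + A| over all 5-element sets is 2·5 − 1 = 9 (so min K = 9/5), attained only by arithmetic progressions.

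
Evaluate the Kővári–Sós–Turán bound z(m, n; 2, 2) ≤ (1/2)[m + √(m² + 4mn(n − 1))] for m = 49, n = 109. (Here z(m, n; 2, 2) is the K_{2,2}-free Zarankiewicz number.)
z(49, 109; 2, 2) ≤ (1/2)[49 + √(49² + 4·49·109·108)] = (1/2)[49 + √2309713] = 784.387

Kővári–Sós–Turán: let r_1, ..., r_49 be the row sums and z = Σ r_i the total number of 1s. Each pair of columns can share at most one row with both entries 1 (else a 2×2 all-ones block appears), so Σ_i C(r_i, 2) ≤ C(109, 2) = 5886. By convexity Σ_i C(r_i, 2) ≥ 49·C(z/49, 2) = z(z − 49)/(2·49), giving z² − 49z − 49·109·108 ≤ 0 and hence z ≤ (1/2)[49 + √(2401 + 4·576828)] = (1/2)[49 + √2309713] ≈ (1/2)(49 + 1519.774) = 784.387.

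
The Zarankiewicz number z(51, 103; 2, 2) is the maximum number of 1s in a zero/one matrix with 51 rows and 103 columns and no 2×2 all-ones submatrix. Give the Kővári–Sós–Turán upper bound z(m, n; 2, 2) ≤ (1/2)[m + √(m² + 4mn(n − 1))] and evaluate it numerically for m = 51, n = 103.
z(51, 103; 2, 2) ≤ (1/2)[51 + √(51² + 4·51·103·102)] = (1/2)[51 + √2145825] = 757.9317

Kővári–Sós–Turán: let r_1, ..., r_51 be the row sums and z = Σ r_i the total number of 1s. Each pair of columns can share at most one row with both entries 1 (else a 2×2 all-ones block appears), so Σ_i C(r_i, 2) ≤ C(103, 2) = 5253. By convexity Σ_i C(r_i, 2) ≥ 51·C(z/51, 2) = z(z − 51)/(2·51), giving z² − 51z − 51·103·102 ≤ 0 and hence z ≤ (1/2)[51 + √(2601 + 4·535806)] = (1/2)[51 + √2145825] ≈ (1/2)(51 + 1464.8635) = 757.9317.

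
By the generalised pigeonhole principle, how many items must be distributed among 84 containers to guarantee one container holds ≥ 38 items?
n = (38 − 1)·84 + 1 = 3109

By the generalised pigeonhole principle, to guarantee some box contains ≥ r objects we need more than (r − 1) · k objects total. Threshold: n = (r − 1) · k + 1. With r = 38 and k = 84: n = 37 · 84 + 1 = 3108 + 1 = 3109. For n = 3108 = 37 · 84, we can put exactly 37 objects in every box, avoiding 38 in any single one — so 3109 is tight.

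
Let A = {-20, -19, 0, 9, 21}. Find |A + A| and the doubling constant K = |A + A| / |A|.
K = |A + A| / |A| = 15/5 = 3

Enumerate A + A = {a + b : a, b ∈ A}. With |A| = 5, there are |A|^2 = 25 ordered sum pairs; collecting distinct values, A + A = {-40, -39, -38, -20, -19, -11, -10, 0, 1, 2, 9, 18, 21, 30, 42}, so |A + A| = 15. Thus K = 15/5 = 3. For comparison, the minimum possible |A + A| over all 5-element sets is 2·5 − 1 = 9 (so min K = 9/5), attained only by arithmetic progressions.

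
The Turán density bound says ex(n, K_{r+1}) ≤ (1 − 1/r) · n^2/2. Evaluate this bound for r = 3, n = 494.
Turán density bound = (2/3) · 494^2/2 = 244036/3 ≈ 81345.3333

Turán's theorem: ex(n, K_{r+1}) is achieved by the complete r-partite Turán graph T(n, r) with parts as balanced as possible, and is at most (1 − 1/r) · n^2/2. For r = 3, n = 494: the density bound is (2/3) · 244036/2 = 244036/3 ≈ 81345.3333. The integer-valued extremum is e(T(494, 3)) = 81345, which is strictly less than the density bound 244036/3 since 3 ∤ 494 (the parts of T(494, 3) cannot all be equal).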